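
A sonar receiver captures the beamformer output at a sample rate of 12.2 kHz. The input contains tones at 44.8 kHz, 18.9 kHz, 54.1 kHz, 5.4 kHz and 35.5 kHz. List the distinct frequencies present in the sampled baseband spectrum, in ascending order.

1.1 kHz, 4 kHz, 5.3 kHz, 5.4 kHz, 5.5 kHz

fs/2 = 6.1 kHz.
44.8 kHz mod fs = 8.2 kHz.
8.2 kHz > fs/2 = 6.1 kHz, folds to fs − 8.2 kHz = 4 kHz.
18.9 kHz mod fs = 6.7 kHz.
6.7 kHz > fs/2 = 6.1 kHz, folds to fs − 6.7 kHz = 5.5 kHz.
54.1 kHz mod fs = 5.3 kHz.
5.3 kHz ≤ fs/2 = 6.1 kHz, appears at 5.3 kHz.
5.4 kHz ≤ fs/2 = 6.1 kHz, passes unchanged.
35.5 kHz mod fs = 11.1 kHz.
11.1 kHz > fs/2 = 6.1 kHz, folds to fs − 11.1 kHz = 1.1 kHz.
Distinct values: {1.1 kHz, 4 kHz, 5.3 kHz, 5.4 kHz, 5.5 kHz}.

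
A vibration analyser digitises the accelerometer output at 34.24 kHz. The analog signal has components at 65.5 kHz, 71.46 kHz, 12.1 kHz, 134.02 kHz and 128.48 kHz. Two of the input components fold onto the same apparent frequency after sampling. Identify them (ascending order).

65.5 kHz, 71.46 kHz

fs/2 = 17.12 kHz.
65.5 kHz mod fs = 31.26 kHz.
31.26 kHz > fs/2 = 17.12 kHz, folds to fs − 31.26 kHz = 2.98 kHz.
71.46 kHz mod fs = 2.98 kHz.
2.98 kHz ≤ fs/2 = 17.12 kHz, appears at 2.98 kHz.
12.1 kHz ≤ fs/2 = 17.12 kHz, passes unchanged.
134.02 kHz mod fs = 31.3 kHz.
31.3 kHz > fs/2 = 17.12 kHz, folds to fs − 31.3 kHz = 2.94 kHz.
128.48 kHz mod fs = 25.76 kHz.
25.76 kHz > fs/2 = 17.12 kHz, folds to fs − 25.76 kHz = 8.48 kHz.
65.5 kHz and 71.46 kHz both map to 2.98 kHz.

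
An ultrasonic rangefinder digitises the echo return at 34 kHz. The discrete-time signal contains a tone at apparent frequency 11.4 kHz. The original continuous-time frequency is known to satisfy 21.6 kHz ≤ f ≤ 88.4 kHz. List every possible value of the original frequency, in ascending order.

Frequencies that alias to 11.4 kHz are k·fs ± 11.4 kHz for integer k ≥ 0.
k=0: 11.4 kHz.
k=1: 22.6 kHz, 45.4 kHz.
k=2: 56.6 kHz, 79.4 kHz.
k=3: 90.6 kHz, 113.4 kHz.
Within [21.6 kHz, 88.4 kHz]: 22.6 kHz, 45.4 kHz, 56.6 kHz, 79.4 kHz.

22.6 kHz, 45.4 kHz, 56.6 kHz, 79.4 kHz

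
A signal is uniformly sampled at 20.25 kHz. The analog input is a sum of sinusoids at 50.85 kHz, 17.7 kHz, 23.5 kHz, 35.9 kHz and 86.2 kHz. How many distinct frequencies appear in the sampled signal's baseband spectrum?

5

fs/2 = 10.125 kHz.
50.85 kHz mod fs = 10.35 kHz.
10.35 kHz > fs/2 = 10.125 kHz, folds to fs − 10.35 kHz = 9.9 kHz.
17.7 kHz > fs/2 = 10.125 kHz, folds to fs − 17.7 kHz = 2.55 kHz.
23.5 kHz mod fs = 3.25 kHz.
3.25 kHz ≤ fs/2 = 10.125 kHz, appears at 3.25 kHz.
35.9 kHz mod fs = 15.65 kHz.
15.65 kHz > fs/2 = 10.125 kHz, folds to fs − 15.65 kHz = 4.6 kHz.
86.2 kHz mod fs = 5.2 kHz.
5.2 kHz ≤ fs/2 = 10.125 kHz, appears at 5.2 kHz.
Distinct values: {2.55 kHz, 3.25 kHz, 4.6 kHz, 5.2 kHz, 9.9 kHz} → 5.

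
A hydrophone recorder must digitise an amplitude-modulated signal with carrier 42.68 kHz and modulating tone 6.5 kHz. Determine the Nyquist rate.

98.36 kHz

AM sidebands sit at fc ± fm = 36.18 kHz and 49.18 kHz.
Highest-frequency component: 49.18 kHz.
Nyquist rate = 2 × 49.18 kHz = 98.36 kHz.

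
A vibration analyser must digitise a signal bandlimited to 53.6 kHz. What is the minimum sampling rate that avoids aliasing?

Nyquist rate = 2 × 53.6 kHz = 107.2 kHz.

107.2 kHz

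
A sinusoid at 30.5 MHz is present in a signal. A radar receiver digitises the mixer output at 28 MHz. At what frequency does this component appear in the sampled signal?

2.5 MHz

30.5 MHz mod fs = 2.5 MHz.
2.5 MHz ≤ fs/2 = 14 MHz, appears at 2.5 MHz.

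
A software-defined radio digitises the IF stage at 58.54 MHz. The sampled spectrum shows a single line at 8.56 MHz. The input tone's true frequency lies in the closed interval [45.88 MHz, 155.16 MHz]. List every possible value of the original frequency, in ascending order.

Frequencies that alias to 8.56 MHz are k·fs ± 8.56 MHz for integer k ≥ 0.
k=0: 8.56 MHz.
k=1: 49.98 MHz, 67.1 MHz.
k=2: 108.52 MHz, 125.64 MHz.
k=3: 167.06 MHz, 184.18 MHz.
Within [45.88 MHz, 155.16 MHz]: 49.98 MHz, 67.1 MHz, 108.52 MHz, 125.64 MHz.

49.98 MHz, 67.1 MHz, 108.52 MHz, 125.64 MHz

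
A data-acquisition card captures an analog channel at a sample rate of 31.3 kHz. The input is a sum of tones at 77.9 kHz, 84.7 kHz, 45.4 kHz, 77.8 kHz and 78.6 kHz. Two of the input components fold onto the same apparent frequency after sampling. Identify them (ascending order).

fs/2 = 15.65 kHz.
77.9 kHz mod fs = 15.3 kHz.
15.3 kHz ≤ fs/2 = 15.65 kHz, appears at 15.3 kHz.
84.7 kHz mod fs = 22.1 kHz.
22.1 kHz > fs/2 = 15.65 kHz, folds to fs − 22.1 kHz = 9.2 kHz.
45.4 kHz mod fs = 14.1 kHz.
14.1 kHz ≤ fs/2 = 15.65 kHz, appears at 14.1 kHz.
77.8 kHz mod fs = 15.2 kHz.
15.2 kHz ≤ fs/2 = 15.65 kHz, appears at 15.2 kHz.
78.6 kHz mod fs = 16 kHz.
16 kHz > fs/2 = 15.65 kHz, folds to fs − 16 kHz = 15.3 kHz.
77.9 kHz and 78.6 kHz both map to 15.3 kHz.

77.9 kHz, 78.6 kHz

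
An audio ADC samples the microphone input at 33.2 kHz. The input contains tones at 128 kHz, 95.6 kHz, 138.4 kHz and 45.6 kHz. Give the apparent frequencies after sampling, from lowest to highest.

fs/2 = 16.6 kHz.
128 kHz mod fs = 28.4 kHz.
28.4 kHz > fs/2 = 16.6 kHz, folds to fs − 28.4 kHz = 4.8 kHz.
95.6 kHz mod fs = 29.2 kHz.
29.2 kHz > fs/2 = 16.6 kHz, folds to fs − 29.2 kHz = 4 kHz.
138.4 kHz mod fs = 5.6 kHz.
5.6 kHz ≤ fs/2 = 16.6 kHz, appears at 5.6 kHz.
45.6 kHz mod fs = 12.4 kHz.
12.4 kHz ≤ fs/2 = 16.6 kHz, appears at 12.4 kHz.
Distinct values: {4 kHz, 4.8 kHz, 5.6 kHz, 12.4 kHz}.

4 kHz, 4.8 kHz, 5.6 kHz, 12.4 kHz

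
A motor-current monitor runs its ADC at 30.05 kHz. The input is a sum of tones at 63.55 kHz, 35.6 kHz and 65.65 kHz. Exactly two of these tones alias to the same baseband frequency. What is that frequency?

fs/2 = 15.025 kHz.
63.55 kHz mod fs = 3.45 kHz.
3.45 kHz ≤ fs/2 = 15.025 kHz, appears at 3.45 kHz.
35.6 kHz mod fs = 5.55 kHz.
5.55 kHz ≤ fs/2 = 15.025 kHz, appears at 5.55 kHz.
65.65 kHz mod fs = 5.55 kHz.
5.55 kHz ≤ fs/2 = 15.025 kHz, appears at 5.55 kHz.
35.6 kHz and 65.65 kHz both map to 5.55 kHz.

5.55 kHz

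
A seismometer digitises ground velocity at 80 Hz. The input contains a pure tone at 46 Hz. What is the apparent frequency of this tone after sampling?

34 Hz

46 Hz > fs/2 = 40 Hz, folds to fs − 46 Hz = 34 Hz.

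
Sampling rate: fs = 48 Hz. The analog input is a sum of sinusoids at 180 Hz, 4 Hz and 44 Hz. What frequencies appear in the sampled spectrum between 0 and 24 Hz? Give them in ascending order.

4 Hz, 12 Hz

fs/2 = 24 Hz.
180 Hz mod fs = 36 Hz.
36 Hz > fs/2 = 24 Hz, folds to fs − 36 Hz = 12 Hz.
4 Hz ≤ fs/2 = 24 Hz, passes unchanged.
44 Hz > fs/2 = 24 Hz, folds to fs − 44 Hz = 4 Hz.
Distinct values: {4 Hz, 12 Hz}.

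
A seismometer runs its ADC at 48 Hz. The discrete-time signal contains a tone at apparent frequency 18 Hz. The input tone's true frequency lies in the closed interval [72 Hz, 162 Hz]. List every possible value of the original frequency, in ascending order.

Frequencies that alias to 18 Hz are k·fs ± 18 Hz for integer k ≥ 0.
k=0: 18 Hz.
k=1: 30 Hz, 66 Hz.
k=2: 78 Hz, 114 Hz.
k=3: 126 Hz, 162 Hz.
k=4: 174 Hz, 210 Hz.
Within [72 Hz, 162 Hz]: 78 Hz, 114 Hz, 126 Hz, 162 Hz.

78 Hz, 114 Hz, 126 Hz, 162 Hz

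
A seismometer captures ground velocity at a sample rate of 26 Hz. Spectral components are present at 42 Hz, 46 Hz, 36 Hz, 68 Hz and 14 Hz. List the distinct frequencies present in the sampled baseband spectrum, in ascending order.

6 Hz, 10 Hz, 12 Hz

fs/2 = 13 Hz.
42 Hz mod fs = 16 Hz.
16 Hz > fs/2 = 13 Hz, folds to fs − 16 Hz = 10 Hz.
46 Hz mod fs = 20 Hz.
20 Hz > fs/2 = 13 Hz, folds to fs − 20 Hz = 6 Hz.
36 Hz mod fs = 10 Hz.
10 Hz ≤ fs/2 = 13 Hz, appears at 10 Hz.
68 Hz mod fs = 16 Hz.
16 Hz > fs/2 = 13 Hz, folds to fs − 16 Hz = 10 Hz.
14 Hz > fs/2 = 13 Hz, folds to fs − 14 Hz = 12 Hz.
Distinct values: {6 Hz, 10 Hz, 12 Hz}.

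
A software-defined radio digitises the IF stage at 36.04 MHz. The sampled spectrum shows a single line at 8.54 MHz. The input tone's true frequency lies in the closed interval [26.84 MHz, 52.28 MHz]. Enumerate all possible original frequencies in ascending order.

Frequencies that alias to 8.54 MHz are k·fs ± 8.54 MHz for integer k ≥ 0.
k=0: 8.54 MHz.
k=1: 27.5 MHz, 44.58 MHz.
k=2: 63.54 MHz, 80.62 MHz.
Within [26.84 MHz, 52.28 MHz]: 27.5 MHz, 44.58 MHz.

27.5 MHz, 44.58 MHz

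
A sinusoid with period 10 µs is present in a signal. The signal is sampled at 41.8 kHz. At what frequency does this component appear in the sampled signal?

T = 10 µs → f = 1/T = 100 kHz.
100 kHz mod fs = 16.4 kHz.
16.4 kHz ≤ fs/2 = 20.9 kHz, appears at 16.4 kHz.

16.4 kHz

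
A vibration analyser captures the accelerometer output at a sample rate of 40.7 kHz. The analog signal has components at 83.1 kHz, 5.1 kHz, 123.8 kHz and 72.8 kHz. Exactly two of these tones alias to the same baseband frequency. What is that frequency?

fs/2 = 20.35 kHz.
83.1 kHz mod fs = 1.7 kHz.
1.7 kHz ≤ fs/2 = 20.35 kHz, appears at 1.7 kHz.
5.1 kHz ≤ fs/2 = 20.35 kHz, passes unchanged.
123.8 kHz mod fs = 1.7 kHz.
1.7 kHz ≤ fs/2 = 20.35 kHz, appears at 1.7 kHz.
72.8 kHz mod fs = 32.1 kHz.
32.1 kHz > fs/2 = 20.35 kHz, folds to fs − 32.1 kHz = 8.6 kHz.
83.1 kHz and 123.8 kHz both map to 1.7 kHz.

1.7 kHz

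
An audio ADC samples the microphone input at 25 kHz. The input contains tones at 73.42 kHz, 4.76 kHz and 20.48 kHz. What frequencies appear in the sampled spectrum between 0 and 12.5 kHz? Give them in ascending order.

1.58 kHz, 4.52 kHz, 4.76 kHz

fs/2 = 12.5 kHz.
73.42 kHz mod fs = 23.42 kHz.
23.42 kHz > fs/2 = 12.5 kHz, folds to fs − 23.42 kHz = 1.58 kHz.
4.76 kHz ≤ fs/2 = 12.5 kHz, passes unchanged.
20.48 kHz > fs/2 = 12.5 kHz, folds to fs − 20.48 kHz = 4.52 kHz.
Distinct values: {1.58 kHz, 4.52 kHz, 4.76 kHz}.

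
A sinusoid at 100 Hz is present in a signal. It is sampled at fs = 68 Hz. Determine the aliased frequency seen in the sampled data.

32 Hz

100 Hz mod fs = 32 Hz.
32 Hz ≤ fs/2 = 34 Hz, appears at 32 Hz.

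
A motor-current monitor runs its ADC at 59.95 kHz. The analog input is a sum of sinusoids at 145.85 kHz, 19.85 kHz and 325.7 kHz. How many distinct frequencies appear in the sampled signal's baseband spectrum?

2

fs/2 = 29.975 kHz.
145.85 kHz mod fs = 25.95 kHz.
25.95 kHz ≤ fs/2 = 29.975 kHz, appears at 25.95 kHz.
19.85 kHz ≤ fs/2 = 29.975 kHz, passes unchanged.
325.7 kHz mod fs = 25.95 kHz.
25.95 kHz ≤ fs/2 = 29.975 kHz, appears at 25.95 kHz.
Distinct values: {19.85 kHz, 25.95 kHz} → 2.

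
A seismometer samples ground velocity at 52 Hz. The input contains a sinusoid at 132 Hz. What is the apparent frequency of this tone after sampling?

24 Hz

132 Hz mod fs = 28 Hz.
28 Hz > fs/2 = 26 Hz, folds to fs − 28 Hz = 24 Hz.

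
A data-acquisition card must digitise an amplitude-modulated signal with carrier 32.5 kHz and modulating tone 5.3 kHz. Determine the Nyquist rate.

AM sidebands sit at fc ± fm = 27.2 kHz and 37.8 kHz.
Highest-frequency component: 37.8 kHz.
Nyquist rate = 2 × 37.8 kHz = 75.6 kHz.

75.6 kHz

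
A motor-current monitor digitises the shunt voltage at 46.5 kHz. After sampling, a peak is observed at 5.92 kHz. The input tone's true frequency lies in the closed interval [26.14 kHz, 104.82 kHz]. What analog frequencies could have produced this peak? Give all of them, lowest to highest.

Frequencies that alias to 5.92 kHz are k·fs ± 5.92 kHz for integer k ≥ 0.
k=0: 5.92 kHz.
k=1: 40.58 kHz, 52.42 kHz.
k=2: 87.08 kHz, 98.92 kHz.
k=3: 133.58 kHz, 145.42 kHz.
Within [26.14 kHz, 104.82 kHz]: 40.58 kHz, 52.42 kHz, 87.08 kHz, 98.92 kHz.

40.58 kHz, 52.42 kHz, 87.08 kHz, 98.92 kHz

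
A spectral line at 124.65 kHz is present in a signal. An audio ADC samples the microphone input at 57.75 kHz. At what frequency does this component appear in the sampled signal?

124.65 kHz mod fs = 9.15 kHz.
9.15 kHz ≤ fs/2 = 28.875 kHz, appears at 9.15 kHz.

9.15 kHz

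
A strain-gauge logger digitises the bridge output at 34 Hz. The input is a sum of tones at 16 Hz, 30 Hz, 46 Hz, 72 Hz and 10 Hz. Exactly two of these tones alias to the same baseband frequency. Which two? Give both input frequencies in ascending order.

30 Hz, 72 Hz

fs/2 = 17 Hz.
16 Hz ≤ fs/2 = 17 Hz, passes unchanged.
30 Hz > fs/2 = 17 Hz, folds to fs − 30 Hz = 4 Hz.
46 Hz mod fs = 12 Hz.
12 Hz ≤ fs/2 = 17 Hz, appears at 12 Hz.
72 Hz mod fs = 4 Hz.
4 Hz ≤ fs/2 = 17 Hz, appears at 4 Hz.
10 Hz ≤ fs/2 = 17 Hz, passes unchanged.
30 Hz and 72 Hz both map to 4 Hz.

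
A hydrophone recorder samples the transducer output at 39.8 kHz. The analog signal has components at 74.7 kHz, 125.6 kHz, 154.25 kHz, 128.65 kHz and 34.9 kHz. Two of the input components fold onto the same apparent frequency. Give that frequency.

4.9 kHz

fs/2 = 19.9 kHz.
74.7 kHz mod fs = 34.9 kHz.
34.9 kHz > fs/2 = 19.9 kHz, folds to fs − 34.9 kHz = 4.9 kHz.
125.6 kHz mod fs = 6.2 kHz.
6.2 kHz ≤ fs/2 = 19.9 kHz, appears at 6.2 kHz.
154.25 kHz mod fs = 34.85 kHz.
34.85 kHz > fs/2 = 19.9 kHz, folds to fs − 34.85 kHz = 4.95 kHz.
128.65 kHz mod fs = 9.25 kHz.
9.25 kHz ≤ fs/2 = 19.9 kHz, appears at 9.25 kHz.
34.9 kHz > fs/2 = 19.9 kHz, folds to fs − 34.9 kHz = 4.9 kHz.
34.9 kHz and 74.7 kHz both map to 4.9 kHz.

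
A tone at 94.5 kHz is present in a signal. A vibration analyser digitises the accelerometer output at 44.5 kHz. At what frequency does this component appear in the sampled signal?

94.5 kHz mod fs = 5.5 kHz.
5.5 kHz ≤ fs/2 = 22.25 kHz, appears at 5.5 kHz.

5.5 kHz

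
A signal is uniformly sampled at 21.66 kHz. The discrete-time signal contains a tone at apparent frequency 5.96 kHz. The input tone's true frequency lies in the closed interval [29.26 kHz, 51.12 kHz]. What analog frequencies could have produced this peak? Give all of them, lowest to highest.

37.36 kHz, 49.28 kHz

Frequencies that alias to 5.96 kHz are k·fs ± 5.96 kHz for integer k ≥ 0.
k=0: 5.96 kHz.
k=1: 15.7 kHz, 27.62 kHz.
k=2: 37.36 kHz, 49.28 kHz.
k=3: 59.02 kHz, 70.94 kHz.
Within [29.26 kHz, 51.12 kHz]: 37.36 kHz, 49.28 kHz.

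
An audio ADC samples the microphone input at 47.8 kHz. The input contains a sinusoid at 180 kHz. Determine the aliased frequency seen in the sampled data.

180 kHz mod fs = 36.6 kHz.
36.6 kHz > fs/2 = 23.9 kHz, folds to fs − 36.6 kHz = 11.2 kHz.

11.2 kHz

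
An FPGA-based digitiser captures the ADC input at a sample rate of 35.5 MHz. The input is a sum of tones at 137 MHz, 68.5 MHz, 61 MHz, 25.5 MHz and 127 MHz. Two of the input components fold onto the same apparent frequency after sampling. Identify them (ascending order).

25.5 MHz, 61 MHz

fs/2 = 17.75 MHz.
137 MHz mod fs = 30.5 MHz.
30.5 MHz > fs/2 = 17.75 MHz, folds to fs − 30.5 MHz = 5 MHz.
68.5 MHz mod fs = 33 MHz.
33 MHz > fs/2 = 17.75 MHz, folds to fs − 33 MHz = 2.5 MHz.
61 MHz mod fs = 25.5 MHz.
25.5 MHz > fs/2 = 17.75 MHz, folds to fs − 25.5 MHz = 10 MHz.
25.5 MHz > fs/2 = 17.75 MHz, folds to fs − 25.5 MHz = 10 MHz.
127 MHz mod fs = 20.5 MHz.
20.5 MHz > fs/2 = 17.75 MHz, folds to fs − 20.5 MHz = 15 MHz.
25.5 MHz and 61 MHz both map to 10 MHz.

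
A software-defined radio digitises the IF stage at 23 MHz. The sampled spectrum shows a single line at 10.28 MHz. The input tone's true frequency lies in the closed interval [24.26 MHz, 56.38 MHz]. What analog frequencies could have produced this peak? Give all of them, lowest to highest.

Frequencies that alias to 10.28 MHz are k·fs ± 10.28 MHz for integer k ≥ 0.
k=0: 10.28 MHz.
k=1: 12.72 MHz, 33.28 MHz.
k=2: 35.72 MHz, 56.28 MHz.
k=3: 58.72 MHz, 79.28 MHz.
Within [24.26 MHz, 56.38 MHz]: 33.28 MHz, 35.72 MHz, 56.28 MHz.

33.28 MHz, 35.72 MHz, 56.28 MHz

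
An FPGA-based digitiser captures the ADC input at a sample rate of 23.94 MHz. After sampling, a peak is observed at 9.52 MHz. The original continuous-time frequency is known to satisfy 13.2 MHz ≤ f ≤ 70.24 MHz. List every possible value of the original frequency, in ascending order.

Frequencies that alias to 9.52 MHz are k·fs ± 9.52 MHz for integer k ≥ 0.
k=0: 9.52 MHz.
k=1: 14.42 MHz, 33.46 MHz.
k=2: 38.36 MHz, 57.4 MHz.
k=3: 62.3 MHz, 81.34 MHz.
k=4: 86.24 MHz, 105.28 MHz.
Within [13.2 MHz, 70.24 MHz]: 14.42 MHz, 33.46 MHz, 38.36 MHz, 57.4 MHz, 62.3 MHz.

14.42 MHz, 33.46 MHz, 38.36 MHz, 57.4 MHz, 62.3 MHz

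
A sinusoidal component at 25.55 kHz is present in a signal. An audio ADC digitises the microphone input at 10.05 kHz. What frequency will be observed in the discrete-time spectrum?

25.55 kHz mod fs = 5.45 kHz.
5.45 kHz > fs/2 = 5.025 kHz, folds to fs − 5.45 kHz = 4.6 kHz.

4.6 kHz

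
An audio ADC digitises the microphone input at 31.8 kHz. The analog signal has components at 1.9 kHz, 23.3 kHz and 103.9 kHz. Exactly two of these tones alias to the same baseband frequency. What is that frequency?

8.5 kHz

fs/2 = 15.9 kHz.
1.9 kHz ≤ fs/2 = 15.9 kHz, passes unchanged.
23.3 kHz > fs/2 = 15.9 kHz, folds to fs − 23.3 kHz = 8.5 kHz.
103.9 kHz mod fs = 8.5 kHz.
8.5 kHz ≤ fs/2 = 15.9 kHz, appears at 8.5 kHz.
23.3 kHz and 103.9 kHz both map to 8.5 kHz.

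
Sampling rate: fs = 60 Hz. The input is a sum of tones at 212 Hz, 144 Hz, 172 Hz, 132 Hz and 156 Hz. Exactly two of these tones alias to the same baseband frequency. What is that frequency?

fs/2 = 30 Hz.
212 Hz mod fs = 32 Hz.
32 Hz > fs/2 = 30 Hz, folds to fs − 32 Hz = 28 Hz.
144 Hz mod fs = 24 Hz.
24 Hz ≤ fs/2 = 30 Hz, appears at 24 Hz.
172 Hz mod fs = 52 Hz.
52 Hz > fs/2 = 30 Hz, folds to fs − 52 Hz = 8 Hz.
132 Hz mod fs = 12 Hz.
12 Hz ≤ fs/2 = 30 Hz, appears at 12 Hz.
156 Hz mod fs = 36 Hz.
36 Hz > fs/2 = 30 Hz, folds to fs − 36 Hz = 24 Hz.
144 Hz and 156 Hz both map to 24 Hz.

24 Hz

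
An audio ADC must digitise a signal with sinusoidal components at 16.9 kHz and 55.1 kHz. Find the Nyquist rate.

Highest-frequency component: 55.1 kHz.
Nyquist rate = 2 × 55.1 kHz = 110.2 kHz.

110.2 kHz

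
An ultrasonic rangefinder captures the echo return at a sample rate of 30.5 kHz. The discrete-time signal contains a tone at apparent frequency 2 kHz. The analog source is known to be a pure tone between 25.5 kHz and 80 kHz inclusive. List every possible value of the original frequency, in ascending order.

Frequencies that alias to 2 kHz are k·fs ± 2 kHz for integer k ≥ 0.
k=0: 2 kHz.
k=1: 28.5 kHz, 32.5 kHz.
k=2: 59 kHz, 63 kHz.
k=3: 89.5 kHz, 93.5 kHz.
Within [25.5 kHz, 80 kHz]: 28.5 kHz, 32.5 kHz, 59 kHz, 63 kHz.

28.5 kHz, 32.5 kHz, 59 kHz, 63 kHz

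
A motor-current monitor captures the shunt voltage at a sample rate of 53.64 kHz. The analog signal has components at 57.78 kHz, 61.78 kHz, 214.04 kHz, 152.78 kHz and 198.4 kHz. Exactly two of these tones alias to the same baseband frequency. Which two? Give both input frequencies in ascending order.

fs/2 = 26.82 kHz.
57.78 kHz mod fs = 4.14 kHz.
4.14 kHz ≤ fs/2 = 26.82 kHz, appears at 4.14 kHz.
61.78 kHz mod fs = 8.14 kHz.
8.14 kHz ≤ fs/2 = 26.82 kHz, appears at 8.14 kHz.
214.04 kHz mod fs = 53.12 kHz.
53.12 kHz > fs/2 = 26.82 kHz, folds to fs − 53.12 kHz = 0.52 kHz.
152.78 kHz mod fs = 45.5 kHz.
45.5 kHz > fs/2 = 26.82 kHz, folds to fs − 45.5 kHz = 8.14 kHz.
198.4 kHz mod fs = 37.48 kHz.
37.48 kHz > fs/2 = 26.82 kHz, folds to fs − 37.48 kHz = 16.16 kHz.
61.78 kHz and 152.78 kHz both map to 8.14 kHz.

61.78 kHz, 152.78 kHz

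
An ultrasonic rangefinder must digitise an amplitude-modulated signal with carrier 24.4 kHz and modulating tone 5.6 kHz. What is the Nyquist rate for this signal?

60 kHz

AM sidebands sit at fc ± fm = 18.8 kHz and 30 kHz.
Highest-frequency component: 30 kHz.
Nyquist rate = 2 × 30 kHz = 60 kHz.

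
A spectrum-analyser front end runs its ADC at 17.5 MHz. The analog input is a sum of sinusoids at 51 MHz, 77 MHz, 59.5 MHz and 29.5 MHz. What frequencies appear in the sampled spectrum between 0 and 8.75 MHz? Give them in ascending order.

fs/2 = 8.75 MHz.
51 MHz mod fs = 16 MHz.
16 MHz > fs/2 = 8.75 MHz, folds to fs − 16 MHz = 1.5 MHz.
77 MHz mod fs = 7 MHz.
7 MHz ≤ fs/2 = 8.75 MHz, appears at 7 MHz.
59.5 MHz mod fs = 7 MHz.
7 MHz ≤ fs/2 = 8.75 MHz, appears at 7 MHz.
29.5 MHz mod fs = 12 MHz.
12 MHz > fs/2 = 8.75 MHz, folds to fs − 12 MHz = 5.5 MHz.
Distinct values: {1.5 MHz, 5.5 MHz, 7 MHz}.

1.5 MHz, 5.5 MHz, 7 MHz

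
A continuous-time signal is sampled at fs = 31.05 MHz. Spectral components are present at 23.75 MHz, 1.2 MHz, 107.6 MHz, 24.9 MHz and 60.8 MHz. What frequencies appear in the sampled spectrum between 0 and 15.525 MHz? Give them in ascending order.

1.2 MHz, 1.3 MHz, 6.15 MHz, 7.3 MHz, 14.45 MHz

fs/2 = 15.525 MHz.
23.75 MHz > fs/2 = 15.525 MHz, folds to fs − 23.75 MHz = 7.3 MHz.
1.2 MHz ≤ fs/2 = 15.525 MHz, passes unchanged.
107.6 MHz mod fs = 14.45 MHz.
14.45 MHz ≤ fs/2 = 15.525 MHz, appears at 14.45 MHz.
24.9 MHz > fs/2 = 15.525 MHz, folds to fs − 24.9 MHz = 6.15 MHz.
60.8 MHz mod fs = 29.75 MHz.
29.75 MHz > fs/2 = 15.525 MHz, folds to fs − 29.75 MHz = 1.3 MHz.
Distinct values: {1.2 MHz, 1.3 MHz, 6.15 MHz, 7.3 MHz, 14.45 MHz}.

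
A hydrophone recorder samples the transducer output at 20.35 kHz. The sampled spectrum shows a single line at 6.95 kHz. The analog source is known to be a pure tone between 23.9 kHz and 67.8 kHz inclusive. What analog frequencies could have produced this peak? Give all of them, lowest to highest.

27.3 kHz, 33.75 kHz, 47.65 kHz, 54.1 kHz

Frequencies that alias to 6.95 kHz are k·fs ± 6.95 kHz for integer k ≥ 0.
k=0: 6.95 kHz.
k=1: 13.4 kHz, 27.3 kHz.
k=2: 33.75 kHz, 47.65 kHz.
k=3: 54.1 kHz, 68 kHz.
k=4: 74.45 kHz, 88.35 kHz.
Within [23.9 kHz, 67.8 kHz]: 27.3 kHz, 33.75 kHz, 47.65 kHz, 54.1 kHz.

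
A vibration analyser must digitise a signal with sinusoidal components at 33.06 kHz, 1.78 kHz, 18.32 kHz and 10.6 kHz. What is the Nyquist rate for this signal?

Highest-frequency component: 33.06 kHz.
Nyquist rate = 2 × 33.06 kHz = 66.12 kHz.

66.12 kHz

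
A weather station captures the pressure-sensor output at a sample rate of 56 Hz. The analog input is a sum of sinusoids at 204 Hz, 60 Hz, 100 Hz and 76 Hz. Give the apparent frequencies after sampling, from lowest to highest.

4 Hz, 12 Hz, 20 Hz

fs/2 = 28 Hz.
204 Hz mod fs = 36 Hz.
36 Hz > fs/2 = 28 Hz, folds to fs − 36 Hz = 20 Hz.
60 Hz mod fs = 4 Hz.
4 Hz ≤ fs/2 = 28 Hz, appears at 4 Hz.
100 Hz mod fs = 44 Hz.
44 Hz > fs/2 = 28 Hz, folds to fs − 44 Hz = 12 Hz.
76 Hz mod fs = 20 Hz.
20 Hz ≤ fs/2 = 28 Hz, appears at 20 Hz.
Distinct values: {4 Hz, 12 Hz, 20 Hz}.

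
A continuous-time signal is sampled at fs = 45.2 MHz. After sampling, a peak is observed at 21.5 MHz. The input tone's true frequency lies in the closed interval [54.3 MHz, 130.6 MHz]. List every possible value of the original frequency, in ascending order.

Frequencies that alias to 21.5 MHz are k·fs ± 21.5 MHz for integer k ≥ 0.
k=0: 21.5 MHz.
k=1: 23.7 MHz, 66.7 MHz.
k=2: 68.9 MHz, 111.9 MHz.
k=3: 114.1 MHz, 157.1 MHz.
k=4: 159.3 MHz, 202.3 MHz.
Within [54.3 MHz, 130.6 MHz]: 66.7 MHz, 68.9 MHz, 111.9 MHz, 114.1 MHz.

66.7 MHz, 68.9 MHz, 111.9 MHz, 114.1 MHz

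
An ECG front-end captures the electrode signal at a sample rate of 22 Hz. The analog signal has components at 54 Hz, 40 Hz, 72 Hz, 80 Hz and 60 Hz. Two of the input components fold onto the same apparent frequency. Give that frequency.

fs/2 = 11 Hz.
54 Hz mod fs = 10 Hz.
10 Hz ≤ fs/2 = 11 Hz, appears at 10 Hz.
40 Hz mod fs = 18 Hz.
18 Hz > fs/2 = 11 Hz, folds to fs − 18 Hz = 4 Hz.
72 Hz mod fs = 6 Hz.
6 Hz ≤ fs/2 = 11 Hz, appears at 6 Hz.
80 Hz mod fs = 14 Hz.
14 Hz > fs/2 = 11 Hz, folds to fs − 14 Hz = 8 Hz.
60 Hz mod fs = 16 Hz.
16 Hz > fs/2 = 11 Hz, folds to fs − 16 Hz = 6 Hz.
60 Hz and 72 Hz both map to 6 Hz.

6 Hz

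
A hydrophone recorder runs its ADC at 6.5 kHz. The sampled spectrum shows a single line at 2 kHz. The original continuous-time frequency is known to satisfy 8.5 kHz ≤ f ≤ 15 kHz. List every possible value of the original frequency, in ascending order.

Frequencies that alias to 2 kHz are k·fs ± 2 kHz for integer k ≥ 0.
k=0: 2 kHz.
k=1: 4.5 kHz, 8.5 kHz.
k=2: 11 kHz, 15 kHz.
k=3: 17.5 kHz, 21.5 kHz.
Within [8.5 kHz, 15 kHz]: 8.5 kHz, 11 kHz, 15 kHz.

8.5 kHz, 11 kHz, 15 kHz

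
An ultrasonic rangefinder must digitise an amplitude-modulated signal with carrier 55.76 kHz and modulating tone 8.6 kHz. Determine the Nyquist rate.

128.72 kHz

AM sidebands sit at fc ± fm = 47.16 kHz and 64.36 kHz.
Highest-frequency component: 64.36 kHz.
Nyquist rate = 2 × 64.36 kHz = 128.72 kHz.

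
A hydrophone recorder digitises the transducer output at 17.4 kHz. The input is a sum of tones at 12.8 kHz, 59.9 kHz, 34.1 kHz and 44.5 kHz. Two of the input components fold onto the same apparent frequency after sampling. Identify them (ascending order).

44.5 kHz, 59.9 kHz

fs/2 = 8.7 kHz.
12.8 kHz > fs/2 = 8.7 kHz, folds to fs − 12.8 kHz = 4.6 kHz.
59.9 kHz mod fs = 7.7 kHz.
7.7 kHz ≤ fs/2 = 8.7 kHz, appears at 7.7 kHz.
34.1 kHz mod fs = 16.7 kHz.
16.7 kHz > fs/2 = 8.7 kHz, folds to fs − 16.7 kHz = 0.7 kHz.
44.5 kHz mod fs = 9.7 kHz.
9.7 kHz > fs/2 = 8.7 kHz, folds to fs − 9.7 kHz = 7.7 kHz.
44.5 kHz and 59.9 kHz both map to 7.7 kHz.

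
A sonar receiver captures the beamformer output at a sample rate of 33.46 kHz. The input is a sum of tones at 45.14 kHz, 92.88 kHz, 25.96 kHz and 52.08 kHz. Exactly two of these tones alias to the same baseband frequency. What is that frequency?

fs/2 = 16.73 kHz.
45.14 kHz mod fs = 11.68 kHz.
11.68 kHz ≤ fs/2 = 16.73 kHz, appears at 11.68 kHz.
92.88 kHz mod fs = 25.96 kHz.
25.96 kHz > fs/2 = 16.73 kHz, folds to fs − 25.96 kHz = 7.5 kHz.
25.96 kHz > fs/2 = 16.73 kHz, folds to fs − 25.96 kHz = 7.5 kHz.
52.08 kHz mod fs = 18.62 kHz.
18.62 kHz > fs/2 = 16.73 kHz, folds to fs − 18.62 kHz = 14.84 kHz.
25.96 kHz and 92.88 kHz both map to 7.5 kHz.

7.5 kHz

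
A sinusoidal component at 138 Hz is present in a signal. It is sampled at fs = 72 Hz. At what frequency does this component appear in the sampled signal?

138 Hz mod fs = 66 Hz.
66 Hz > fs/2 = 36 Hz, folds to fs − 66 Hz = 6 Hz.

6 Hz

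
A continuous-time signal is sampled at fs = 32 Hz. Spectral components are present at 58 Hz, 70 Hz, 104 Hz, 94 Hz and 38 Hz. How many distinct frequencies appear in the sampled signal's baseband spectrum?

3

fs/2 = 16 Hz.
58 Hz mod fs = 26 Hz.
26 Hz > fs/2 = 16 Hz, folds to fs − 26 Hz = 6 Hz.
70 Hz mod fs = 6 Hz.
6 Hz ≤ fs/2 = 16 Hz, appears at 6 Hz.
104 Hz mod fs = 8 Hz.
8 Hz ≤ fs/2 = 16 Hz, appears at 8 Hz.
94 Hz mod fs = 30 Hz.
30 Hz > fs/2 = 16 Hz, folds to fs − 30 Hz = 2 Hz.
38 Hz mod fs = 6 Hz.
6 Hz ≤ fs/2 = 16 Hz, appears at 6 Hz.
Distinct values: {2 Hz, 6 Hz, 8 Hz} → 3.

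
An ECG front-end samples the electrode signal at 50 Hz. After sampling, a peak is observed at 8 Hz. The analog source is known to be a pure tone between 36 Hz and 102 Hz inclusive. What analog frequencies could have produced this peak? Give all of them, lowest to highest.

42 Hz, 58 Hz, 92 Hz

Frequencies that alias to 8 Hz are k·fs ± 8 Hz for integer k ≥ 0.
k=0: 8 Hz.
k=1: 42 Hz, 58 Hz.
k=2: 92 Hz, 108 Hz.
k=3: 142 Hz, 158 Hz.
Within [36 Hz, 102 Hz]: 42 Hz, 58 Hz, 92 Hz.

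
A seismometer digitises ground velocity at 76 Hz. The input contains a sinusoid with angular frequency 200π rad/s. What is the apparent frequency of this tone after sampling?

24 Hz

ω = 200π rad/s → f = ω/(2π) = 100 Hz.
100 Hz mod fs = 24 Hz.
24 Hz ≤ fs/2 = 38 Hz, appears at 24 Hz.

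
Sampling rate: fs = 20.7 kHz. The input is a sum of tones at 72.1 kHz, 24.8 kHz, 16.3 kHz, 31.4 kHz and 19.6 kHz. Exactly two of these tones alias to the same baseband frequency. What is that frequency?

fs/2 = 10.35 kHz.
72.1 kHz mod fs = 10 kHz.
10 kHz ≤ fs/2 = 10.35 kHz, appears at 10 kHz.
24.8 kHz mod fs = 4.1 kHz.
4.1 kHz ≤ fs/2 = 10.35 kHz, appears at 4.1 kHz.
16.3 kHz > fs/2 = 10.35 kHz, folds to fs − 16.3 kHz = 4.4 kHz.
31.4 kHz mod fs = 10.7 kHz.
10.7 kHz > fs/2 = 10.35 kHz, folds to fs − 10.7 kHz = 10 kHz.
19.6 kHz > fs/2 = 10.35 kHz, folds to fs − 19.6 kHz = 1.1 kHz.
31.4 kHz and 72.1 kHz both map to 10 kHz.

10 kHz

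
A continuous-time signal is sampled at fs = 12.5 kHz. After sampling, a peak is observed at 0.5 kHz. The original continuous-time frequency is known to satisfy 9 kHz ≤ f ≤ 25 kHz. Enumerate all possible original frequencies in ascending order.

Frequencies that alias to 0.5 kHz are k·fs ± 0.5 kHz for integer k ≥ 0.
k=0: 0.5 kHz.
k=1: 12 kHz, 13 kHz.
k=2: 24.5 kHz, 25.5 kHz.
k=3: 37 kHz, 38 kHz.
Within [9 kHz, 25 kHz]: 12 kHz, 13 kHz, 24.5 kHz.

12 kHz, 13 kHz, 24.5 kHz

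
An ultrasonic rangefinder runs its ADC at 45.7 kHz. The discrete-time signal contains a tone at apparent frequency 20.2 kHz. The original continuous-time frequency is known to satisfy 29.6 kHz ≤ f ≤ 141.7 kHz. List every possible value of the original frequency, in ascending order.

65.9 kHz, 71.2 kHz, 111.6 kHz, 116.9 kHz

Frequencies that alias to 20.2 kHz are k·fs ± 20.2 kHz for integer k ≥ 0.
k=0: 20.2 kHz.
k=1: 25.5 kHz, 65.9 kHz.
k=2: 71.2 kHz, 111.6 kHz.
k=3: 116.9 kHz, 157.3 kHz.
k=4: 162.6 kHz, 203 kHz.
Within [29.6 kHz, 141.7 kHz]: 65.9 kHz, 71.2 kHz, 111.6 kHz, 116.9 kHz.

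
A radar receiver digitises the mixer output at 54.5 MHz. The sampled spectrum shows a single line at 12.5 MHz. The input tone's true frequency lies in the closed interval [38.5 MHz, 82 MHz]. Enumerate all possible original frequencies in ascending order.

Frequencies that alias to 12.5 MHz are k·fs ± 12.5 MHz for integer k ≥ 0.
k=0: 12.5 MHz.
k=1: 42 MHz, 67 MHz.
k=2: 96.5 MHz, 121.5 MHz.
Within [38.5 MHz, 82 MHz]: 42 MHz, 67 MHz.

42 MHz, 67 MHz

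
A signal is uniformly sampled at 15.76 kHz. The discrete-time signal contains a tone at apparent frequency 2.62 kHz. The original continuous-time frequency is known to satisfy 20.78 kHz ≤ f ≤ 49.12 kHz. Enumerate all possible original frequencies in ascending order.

28.9 kHz, 34.14 kHz, 44.66 kHz

Frequencies that alias to 2.62 kHz are k·fs ± 2.62 kHz for integer k ≥ 0.
k=0: 2.62 kHz.
k=1: 13.14 kHz, 18.38 kHz.
k=2: 28.9 kHz, 34.14 kHz.
k=3: 44.66 kHz, 49.9 kHz.
k=4: 60.42 kHz, 65.66 kHz.
Within [20.78 kHz, 49.12 kHz]: 28.9 kHz, 34.14 kHz, 44.66 kHz.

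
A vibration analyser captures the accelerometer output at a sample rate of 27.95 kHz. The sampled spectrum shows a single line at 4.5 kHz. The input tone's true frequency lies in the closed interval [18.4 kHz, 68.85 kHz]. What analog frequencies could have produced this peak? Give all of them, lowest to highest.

23.45 kHz, 32.45 kHz, 51.4 kHz, 60.4 kHz

Frequencies that alias to 4.5 kHz are k·fs ± 4.5 kHz for integer k ≥ 0.
k=0: 4.5 kHz.
k=1: 23.45 kHz, 32.45 kHz.
k=2: 51.4 kHz, 60.4 kHz.
k=3: 79.35 kHz, 88.35 kHz.
Within [18.4 kHz, 68.85 kHz]: 23.45 kHz, 32.45 kHz, 51.4 kHz, 60.4 kHz.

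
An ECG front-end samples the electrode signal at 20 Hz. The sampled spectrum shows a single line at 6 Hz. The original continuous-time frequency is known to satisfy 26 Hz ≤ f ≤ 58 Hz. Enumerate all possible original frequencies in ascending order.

26 Hz, 34 Hz, 46 Hz, 54 Hz

Frequencies that alias to 6 Hz are k·fs ± 6 Hz for integer k ≥ 0.
k=0: 6 Hz.
k=1: 14 Hz, 26 Hz.
k=2: 34 Hz, 46 Hz.
k=3: 54 Hz, 66 Hz.
k=4: 74 Hz, 86 Hz.
Within [26 Hz, 58 Hz]: 26 Hz, 34 Hz, 46 Hz, 54 Hz.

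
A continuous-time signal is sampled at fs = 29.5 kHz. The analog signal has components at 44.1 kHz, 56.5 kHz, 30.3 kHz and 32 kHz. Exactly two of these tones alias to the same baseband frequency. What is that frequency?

fs/2 = 14.75 kHz.
44.1 kHz mod fs = 14.6 kHz.
14.6 kHz ≤ fs/2 = 14.75 kHz, appears at 14.6 kHz.
56.5 kHz mod fs = 27 kHz.
27 kHz > fs/2 = 14.75 kHz, folds to fs − 27 kHz = 2.5 kHz.
30.3 kHz mod fs = 0.8 kHz.
0.8 kHz ≤ fs/2 = 14.75 kHz, appears at 0.8 kHz.
32 kHz mod fs = 2.5 kHz.
2.5 kHz ≤ fs/2 = 14.75 kHz, appears at 2.5 kHz.
32 kHz and 56.5 kHz both map to 2.5 kHz.

2.5 kHz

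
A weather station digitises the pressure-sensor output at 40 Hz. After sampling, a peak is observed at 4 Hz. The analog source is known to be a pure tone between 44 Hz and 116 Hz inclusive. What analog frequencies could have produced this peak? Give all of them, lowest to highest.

44 Hz, 76 Hz, 84 Hz, 116 Hz

Frequencies that alias to 4 Hz are k·fs ± 4 Hz for integer k ≥ 0.
k=0: 4 Hz.
k=1: 36 Hz, 44 Hz.
k=2: 76 Hz, 84 Hz.
k=3: 116 Hz, 124 Hz.
k=4: 156 Hz, 164 Hz.
Within [44 Hz, 116 Hz]: 44 Hz, 76 Hz, 84 Hz, 116 Hz.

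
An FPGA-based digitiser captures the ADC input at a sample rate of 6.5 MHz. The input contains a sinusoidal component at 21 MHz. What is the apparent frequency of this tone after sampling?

21 MHz mod fs = 1.5 MHz.
1.5 MHz ≤ fs/2 = 3.25 MHz, appears at 1.5 MHz.

1.5 MHz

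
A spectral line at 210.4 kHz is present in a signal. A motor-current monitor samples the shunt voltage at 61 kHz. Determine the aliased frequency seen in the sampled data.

210.4 kHz mod fs = 27.4 kHz.
27.4 kHz ≤ fs/2 = 30.5 kHz, appears at 27.4 kHz.

27.4 kHz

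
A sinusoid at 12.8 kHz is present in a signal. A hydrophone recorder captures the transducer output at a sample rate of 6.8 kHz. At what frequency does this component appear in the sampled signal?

12.8 kHz mod fs = 6 kHz.
6 kHz > fs/2 = 3.4 kHz, folds to fs − 6 kHz = 0.8 kHz.

0.8 kHz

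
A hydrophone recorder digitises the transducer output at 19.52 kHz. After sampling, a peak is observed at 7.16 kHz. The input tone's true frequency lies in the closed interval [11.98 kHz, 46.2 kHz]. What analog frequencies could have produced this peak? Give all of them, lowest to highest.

Frequencies that alias to 7.16 kHz are k·fs ± 7.16 kHz for integer k ≥ 0.
k=0: 7.16 kHz.
k=1: 12.36 kHz, 26.68 kHz.
k=2: 31.88 kHz, 46.2 kHz.
k=3: 51.4 kHz, 65.72 kHz.
Within [11.98 kHz, 46.2 kHz]: 12.36 kHz, 26.68 kHz, 31.88 kHz, 46.2 kHz.

12.36 kHz, 26.68 kHz, 31.88 kHz, 46.2 kHz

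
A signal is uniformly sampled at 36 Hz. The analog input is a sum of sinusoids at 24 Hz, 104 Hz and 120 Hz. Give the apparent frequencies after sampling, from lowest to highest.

fs/2 = 18 Hz.
24 Hz > fs/2 = 18 Hz, folds to fs − 24 Hz = 12 Hz.
104 Hz mod fs = 32 Hz.
32 Hz > fs/2 = 18 Hz, folds to fs − 32 Hz = 4 Hz.
120 Hz mod fs = 12 Hz.
12 Hz ≤ fs/2 = 18 Hz, appears at 12 Hz.
Distinct values: {4 Hz, 12 Hz}.

4 Hz, 12 Hz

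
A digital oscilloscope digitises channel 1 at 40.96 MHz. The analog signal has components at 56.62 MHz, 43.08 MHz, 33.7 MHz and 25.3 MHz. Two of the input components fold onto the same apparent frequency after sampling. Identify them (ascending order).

fs/2 = 20.48 MHz.
56.62 MHz mod fs = 15.66 MHz.
15.66 MHz ≤ fs/2 = 20.48 MHz, appears at 15.66 MHz.
43.08 MHz mod fs = 2.12 MHz.
2.12 MHz ≤ fs/2 = 20.48 MHz, appears at 2.12 MHz.
33.7 MHz > fs/2 = 20.48 MHz, folds to fs − 33.7 MHz = 7.26 MHz.
25.3 MHz > fs/2 = 20.48 MHz, folds to fs − 25.3 MHz = 15.66 MHz.
25.3 MHz and 56.62 MHz both map to 15.66 MHz.

25.3 MHz, 56.62 MHz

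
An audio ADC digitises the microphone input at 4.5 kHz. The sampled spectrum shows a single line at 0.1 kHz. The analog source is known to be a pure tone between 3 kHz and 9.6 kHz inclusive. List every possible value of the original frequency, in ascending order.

4.4 kHz, 4.6 kHz, 8.9 kHz, 9.1 kHz

Frequencies that alias to 0.1 kHz are k·fs ± 0.1 kHz for integer k ≥ 0.
k=0: 0.1 kHz.
k=1: 4.4 kHz, 4.6 kHz.
k=2: 8.9 kHz, 9.1 kHz.
k=3: 13.4 kHz, 13.6 kHz.
Within [3 kHz, 9.6 kHz]: 4.4 kHz, 4.6 kHz, 8.9 kHz, 9.1 kHz.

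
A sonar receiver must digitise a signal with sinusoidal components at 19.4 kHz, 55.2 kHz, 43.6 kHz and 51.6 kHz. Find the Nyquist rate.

Highest-frequency component: 55.2 kHz.
Nyquist rate = 2 × 55.2 kHz = 110.4 kHz.

110.4 kHz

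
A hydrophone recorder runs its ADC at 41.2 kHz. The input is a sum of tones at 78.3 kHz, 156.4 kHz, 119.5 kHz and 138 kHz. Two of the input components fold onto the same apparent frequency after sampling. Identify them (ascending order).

78.3 kHz, 119.5 kHz

fs/2 = 20.6 kHz.
78.3 kHz mod fs = 37.1 kHz.
37.1 kHz > fs/2 = 20.6 kHz, folds to fs − 37.1 kHz = 4.1 kHz.
156.4 kHz mod fs = 32.8 kHz.
32.8 kHz > fs/2 = 20.6 kHz, folds to fs − 32.8 kHz = 8.4 kHz.
119.5 kHz mod fs = 37.1 kHz.
37.1 kHz > fs/2 = 20.6 kHz, folds to fs − 37.1 kHz = 4.1 kHz.
138 kHz mod fs = 14.4 kHz.
14.4 kHz ≤ fs/2 = 20.6 kHz, appears at 14.4 kHz.
78.3 kHz and 119.5 kHz both map to 4.1 kHz.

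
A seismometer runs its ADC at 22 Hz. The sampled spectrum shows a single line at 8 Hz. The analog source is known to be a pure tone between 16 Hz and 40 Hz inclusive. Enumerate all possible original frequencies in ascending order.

Frequencies that alias to 8 Hz are k·fs ± 8 Hz for integer k ≥ 0.
k=0: 8 Hz.
k=1: 14 Hz, 30 Hz.
k=2: 36 Hz, 52 Hz.
k=3: 58 Hz, 74 Hz.
Within [16 Hz, 40 Hz]: 30 Hz, 36 Hz.

30 Hz, 36 Hz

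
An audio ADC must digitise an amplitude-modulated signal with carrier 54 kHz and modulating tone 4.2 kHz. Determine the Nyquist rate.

AM sidebands sit at fc ± fm = 49.8 kHz and 58.2 kHz.
Highest-frequency component: 58.2 kHz.
Nyquist rate = 2 × 58.2 kHz = 116.4 kHz.

116.4 kHz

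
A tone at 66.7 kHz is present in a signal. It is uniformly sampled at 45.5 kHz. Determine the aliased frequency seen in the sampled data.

21.2 kHz

66.7 kHz mod fs = 21.2 kHz.
21.2 kHz ≤ fs/2 = 22.75 kHz, appears at 21.2 kHz.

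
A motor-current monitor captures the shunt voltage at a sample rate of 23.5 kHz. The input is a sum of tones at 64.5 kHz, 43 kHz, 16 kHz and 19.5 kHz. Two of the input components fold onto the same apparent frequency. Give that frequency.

4 kHz

fs/2 = 11.75 kHz.
64.5 kHz mod fs = 17.5 kHz.
17.5 kHz > fs/2 = 11.75 kHz, folds to fs − 17.5 kHz = 6 kHz.
43 kHz mod fs = 19.5 kHz.
19.5 kHz > fs/2 = 11.75 kHz, folds to fs − 19.5 kHz = 4 kHz.
16 kHz > fs/2 = 11.75 kHz, folds to fs − 16 kHz = 7.5 kHz.
19.5 kHz > fs/2 = 11.75 kHz, folds to fs − 19.5 kHz = 4 kHz.
19.5 kHz and 43 kHz both map to 4 kHz.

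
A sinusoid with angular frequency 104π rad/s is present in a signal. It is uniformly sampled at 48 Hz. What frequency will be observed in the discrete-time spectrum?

ω = 104π rad/s → f = ω/(2π) = 52 Hz.
52 Hz mod fs = 4 Hz.
4 Hz ≤ fs/2 = 24 Hz, appears at 4 Hz.

4 Hz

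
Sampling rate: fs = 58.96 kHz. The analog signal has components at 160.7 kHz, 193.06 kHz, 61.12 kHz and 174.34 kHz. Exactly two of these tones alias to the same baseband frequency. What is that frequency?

16.18 kHz

fs/2 = 29.48 kHz.
160.7 kHz mod fs = 42.78 kHz.
42.78 kHz > fs/2 = 29.48 kHz, folds to fs − 42.78 kHz = 16.18 kHz.
193.06 kHz mod fs = 16.18 kHz.
16.18 kHz ≤ fs/2 = 29.48 kHz, appears at 16.18 kHz.
61.12 kHz mod fs = 2.16 kHz.
2.16 kHz ≤ fs/2 = 29.48 kHz, appears at 2.16 kHz.
174.34 kHz mod fs = 56.42 kHz.
56.42 kHz > fs/2 = 29.48 kHz, folds to fs − 56.42 kHz = 2.54 kHz.
160.7 kHz and 193.06 kHz both map to 16.18 kHz.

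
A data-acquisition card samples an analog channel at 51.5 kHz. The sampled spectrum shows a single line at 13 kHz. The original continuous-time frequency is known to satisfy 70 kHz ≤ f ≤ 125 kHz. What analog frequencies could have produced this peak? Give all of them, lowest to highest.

90 kHz, 116 kHz

Frequencies that alias to 13 kHz are k·fs ± 13 kHz for integer k ≥ 0.
k=0: 13 kHz.
k=1: 38.5 kHz, 64.5 kHz.
k=2: 90 kHz, 116 kHz.
k=3: 141.5 kHz, 167.5 kHz.
Within [70 kHz, 125 kHz]: 90 kHz, 116 kHz.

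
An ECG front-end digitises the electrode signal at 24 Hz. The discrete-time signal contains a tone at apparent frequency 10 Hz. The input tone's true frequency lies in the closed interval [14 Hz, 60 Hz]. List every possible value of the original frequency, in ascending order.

Frequencies that alias to 10 Hz are k·fs ± 10 Hz for integer k ≥ 0.
k=0: 10 Hz.
k=1: 14 Hz, 34 Hz.
k=2: 38 Hz, 58 Hz.
k=3: 62 Hz, 82 Hz.
Within [14 Hz, 60 Hz]: 14 Hz, 34 Hz, 38 Hz, 58 Hz.

14 Hz, 34 Hz, 38 Hz, 58 Hz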